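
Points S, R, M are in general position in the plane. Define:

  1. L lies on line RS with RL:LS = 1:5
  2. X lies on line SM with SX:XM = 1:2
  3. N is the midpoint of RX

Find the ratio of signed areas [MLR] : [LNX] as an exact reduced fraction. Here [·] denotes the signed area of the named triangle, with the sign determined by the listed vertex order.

[MLR]:[LNX] = 6

Choose coordinates S = (0, 0), R = (1, 0), M = (0, 1).
1. L lies on line RS with RL:LS = 1:5 ⇒ L = (5/6, 0)
2. X lies on line SM with SX:XM = 1:2 ⇒ X = (0, 1/3)
3. N is the midpoint of RX ⇒ N = (1/2, 1/6)
2·[MLR] = 1/6, 2·[LNX] = 1/36
[MLR]:[LNX] = 1/6:1/36 = 6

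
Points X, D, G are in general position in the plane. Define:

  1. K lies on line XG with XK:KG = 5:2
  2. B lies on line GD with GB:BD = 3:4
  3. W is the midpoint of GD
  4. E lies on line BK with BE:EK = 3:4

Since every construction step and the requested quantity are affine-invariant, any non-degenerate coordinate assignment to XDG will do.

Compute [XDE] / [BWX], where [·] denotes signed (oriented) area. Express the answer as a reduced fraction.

[XDE]:[BWX] = -62/7

Choose coordinates X = (0, 0), D = (1, 0), G = (0, 1).
1. K lies on line XG with XK:KG = 5:2 ⇒ K = (0, 5/7)
2. B lies on line GD with GB:BD = 3:4 ⇒ B = (3/7, 4/7)
3. W is the midpoint of GD ⇒ W = (1/2, 1/2)
4. E lies on line BK with BE:EK = 3:4 ⇒ E = (12/49, 31/49)
2·[XDE] = 31/49, 2·[BWX] = -1/14
[XDE]:[BWX] = 31/49:-1/14 = -62/7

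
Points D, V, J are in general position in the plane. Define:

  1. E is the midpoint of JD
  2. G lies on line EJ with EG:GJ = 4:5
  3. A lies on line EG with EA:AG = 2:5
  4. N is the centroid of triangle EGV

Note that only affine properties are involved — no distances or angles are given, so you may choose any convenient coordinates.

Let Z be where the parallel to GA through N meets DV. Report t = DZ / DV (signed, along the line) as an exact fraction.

t = 1/3

Set D = (0, 0), V = (1, 0), J = (0, 1); any affine frame gives the same invariant.
1. E is the midpoint of JD ⇒ E = (0, 1/2)
2. G lies on line EJ with EG:GJ = 4:5 ⇒ G = (0, 13/18)
3. A lies on line EG with EA:AG = 2:5 ⇒ A = (0, 71/126)
4. N is the centroid of triangle EGV ⇒ N = (1/3, 11/27)
through N parallel to GA: direction (0, -10/63); meets DV at Z = (1/3, 0)
Z = D + t·(V−D) with t = 1/3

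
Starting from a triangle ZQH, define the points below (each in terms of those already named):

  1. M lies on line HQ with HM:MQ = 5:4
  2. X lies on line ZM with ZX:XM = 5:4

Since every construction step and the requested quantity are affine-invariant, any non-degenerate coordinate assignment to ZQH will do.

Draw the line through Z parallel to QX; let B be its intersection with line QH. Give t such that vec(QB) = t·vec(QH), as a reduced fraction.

Set Z = (0, 0), Q = (1, 0), H = (0, 1); any affine frame gives the same invariant.
1. M lies on line HQ with HM:MQ = 5:4 ⇒ M = (5/9, 4/9)
2. X lies on line ZM with ZX:XM = 5:4 ⇒ X = (25/81, 20/81)
through Z parallel to QX: direction (-56/81, 20/81); meets QH at B = (14/9, -5/9)
B = Q + t·(H−Q) with t = -5/9

t = -5/9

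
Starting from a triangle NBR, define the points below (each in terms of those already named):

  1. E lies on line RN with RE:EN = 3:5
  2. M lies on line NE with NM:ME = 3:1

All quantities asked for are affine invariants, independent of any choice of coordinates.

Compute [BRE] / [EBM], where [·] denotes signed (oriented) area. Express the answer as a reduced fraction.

Work in coordinates with N = (0, 0), B = (1, 0), R = (0, 1).
1. E lies on line RN with RE:EN = 3:5 ⇒ E = (0, 5/8)
2. M lies on line NE with NM:ME = 3:1 ⇒ M = (0, 15/32)
2·[BRE] = 3/8, 2·[EBM] = -5/32
[BRE]:[EBM] = 3/8:-5/32 = -12/5

[BRE]:[EBM] = -12/5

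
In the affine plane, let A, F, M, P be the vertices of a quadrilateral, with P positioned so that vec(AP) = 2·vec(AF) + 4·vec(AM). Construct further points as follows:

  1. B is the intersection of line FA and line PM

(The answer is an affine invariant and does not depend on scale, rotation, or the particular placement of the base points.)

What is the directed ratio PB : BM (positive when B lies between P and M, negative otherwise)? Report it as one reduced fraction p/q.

Work in coordinates with A = (0, 0), F = (1, 0), M = (0, 1), P = (2, 4).
1. B is the intersection of line FA and line PM ⇒ B = (-2/3, 0)
B = P + t·(M−P) with t = 4/3, so PB:BM = t:(1−t) = 4/3:-1/3

PB:BM = -4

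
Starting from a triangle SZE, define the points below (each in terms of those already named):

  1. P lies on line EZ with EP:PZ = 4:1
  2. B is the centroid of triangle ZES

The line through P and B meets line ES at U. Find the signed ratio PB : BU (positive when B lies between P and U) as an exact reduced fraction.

PB:BU = 7/5

Assign S = (0, 0), Z = (1, 0), E = (0, 1) — the answer is frame-independent, so this choice is without loss of generality.
1. P lies on line EZ with EP:PZ = 4:1 ⇒ P = (4/5, 1/5)
2. B is the centroid of triangle ZES ⇒ B = (1/3, 1/3)
line PB meets ES at U = (0, 3/7)
B = P + t·(U−P) with t = 7/12, so PB:BU = 7/12:5/12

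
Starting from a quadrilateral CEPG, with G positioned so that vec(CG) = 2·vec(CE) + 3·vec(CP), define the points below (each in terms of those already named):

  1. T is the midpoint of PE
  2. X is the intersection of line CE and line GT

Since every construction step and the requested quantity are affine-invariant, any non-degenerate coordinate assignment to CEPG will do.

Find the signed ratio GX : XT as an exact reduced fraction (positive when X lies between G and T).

Assign C = (0, 0), E = (1, 0), P = (0, 1), G = (2, 3) — the answer is frame-independent, so this choice is without loss of generality.
1. T is the midpoint of PE ⇒ T = (1/2, 1/2)
2. X is the intersection of line CE and line GT ⇒ X = (1/5, 0)
X = G + t·(T−G) with t = 6/5, so GX:XT = t:(1−t) = 6/5:-1/5

GX:XT = -6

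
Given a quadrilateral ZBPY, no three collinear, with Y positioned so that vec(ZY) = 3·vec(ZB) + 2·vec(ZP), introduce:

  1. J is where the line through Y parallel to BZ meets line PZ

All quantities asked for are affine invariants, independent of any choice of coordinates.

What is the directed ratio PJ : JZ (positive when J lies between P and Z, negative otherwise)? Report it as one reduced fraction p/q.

Choose coordinates Z = (0, 0), B = (1, 0), P = (0, 1), Y = (3, 2).
1. J is where the line through Y parallel to BZ meets line PZ ⇒ J = (0, 2)
J = P + t·(Z−P) with t = -1, so PJ:JZ = t:(1−t) = -1:2

PJ:JZ = -1/2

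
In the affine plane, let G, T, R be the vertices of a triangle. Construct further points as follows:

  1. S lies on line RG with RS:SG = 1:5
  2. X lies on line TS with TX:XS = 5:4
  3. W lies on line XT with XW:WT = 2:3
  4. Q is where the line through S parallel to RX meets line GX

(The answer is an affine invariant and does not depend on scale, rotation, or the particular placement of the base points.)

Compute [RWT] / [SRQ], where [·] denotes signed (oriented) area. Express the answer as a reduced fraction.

Work in coordinates with G = (0, 0), T = (1, 0), R = (0, 1).
1. S lies on line RG with RS:SG = 1:5 ⇒ S = (0, 5/6)
2. X lies on line TS with TX:XS = 5:4 ⇒ X = (4/9, 25/54)
3. W lies on line XT with XW:WT = 2:3 ⇒ W = (2/3, 5/18)
4. Q is where the line through S parallel to RX meets line GX ⇒ Q = (10/27, 125/324)
2·[RWT] = 1/18, 2·[SRQ] = -5/81
[RWT]:[SRQ] = 1/18:-5/81 = -9/10

[RWT]:[SRQ] = -9/10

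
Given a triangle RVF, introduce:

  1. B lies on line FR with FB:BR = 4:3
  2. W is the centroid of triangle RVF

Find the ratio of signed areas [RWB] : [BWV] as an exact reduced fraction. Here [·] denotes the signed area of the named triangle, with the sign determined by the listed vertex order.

[RWB]:[BWV] = -3

Assign R = (0, 0), V = (1, 0), F = (0, 1) — the answer is frame-independent, so this choice is without loss of generality.
1. B lies on line FR with FB:BR = 4:3 ⇒ B = (0, 3/7)
2. W is the centroid of triangle RVF ⇒ W = (1/3, 1/3)
2·[RWB] = 1/7, 2·[BWV] = -1/21
[RWB]:[BWV] = 1/7:-1/21 = -3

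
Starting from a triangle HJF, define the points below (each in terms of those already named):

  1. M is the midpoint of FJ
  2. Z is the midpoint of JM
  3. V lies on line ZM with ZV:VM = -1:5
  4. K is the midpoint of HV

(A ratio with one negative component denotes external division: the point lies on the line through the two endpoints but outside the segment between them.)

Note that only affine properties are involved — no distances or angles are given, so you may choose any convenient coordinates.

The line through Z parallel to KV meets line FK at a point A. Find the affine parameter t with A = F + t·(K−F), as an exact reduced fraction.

t = 12/13

Choose coordinates H = (0, 0), J = (1, 0), F = (0, 1).
1. M is the midpoint of FJ ⇒ M = (1/2, 1/2)
2. Z is the midpoint of JM ⇒ Z = (3/4, 1/4)
3. V lies on line ZM with ZV:VM = -1:5 ⇒ V = (13/16, 3/16)
4. K is the midpoint of HV ⇒ K = (13/32, 3/32)
through Z parallel to KV: direction (13/32, 3/32); meets FK at A = (3/8, 17/104)
A = F + t·(K−F) with t = 12/13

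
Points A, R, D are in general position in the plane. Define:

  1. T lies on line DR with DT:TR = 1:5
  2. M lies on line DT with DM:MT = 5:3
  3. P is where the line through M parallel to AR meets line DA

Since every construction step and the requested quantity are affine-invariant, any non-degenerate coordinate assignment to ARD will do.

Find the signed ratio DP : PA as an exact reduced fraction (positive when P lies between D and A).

DP:PA = 5/43

Assign A = (0, 0), R = (1, 0), D = (0, 1) — the answer is frame-independent, so this choice is without loss of generality.
1. T lies on line DR with DT:TR = 1:5 ⇒ T = (1/6, 5/6)
2. M lies on line DT with DM:MT = 5:3 ⇒ M = (5/48, 43/48)
3. P is where the line through M parallel to AR meets line DA ⇒ P = (0, 43/48)
P = D + t·(A−D) with t = 5/48, so DP:PA = t:(1−t) = 5/48:43/48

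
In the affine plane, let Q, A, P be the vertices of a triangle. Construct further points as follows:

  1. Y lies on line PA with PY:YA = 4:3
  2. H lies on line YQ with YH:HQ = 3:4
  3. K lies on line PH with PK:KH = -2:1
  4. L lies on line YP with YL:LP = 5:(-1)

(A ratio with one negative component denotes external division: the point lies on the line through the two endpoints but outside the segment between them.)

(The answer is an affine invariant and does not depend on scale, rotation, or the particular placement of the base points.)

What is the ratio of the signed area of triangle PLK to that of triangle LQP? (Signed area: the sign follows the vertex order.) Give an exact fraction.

[PLK]:[LQP] = 6/7

Set Q = (0, 0), A = (1, 0), P = (0, 1); any affine frame gives the same invariant.
1. Y lies on line PA with PY:YA = 4:3 ⇒ Y = (4/7, 3/7)
2. H lies on line YQ with YH:HQ = 3:4 ⇒ H = (16/49, 12/49)
3. K lies on line PH with PK:KH = -2:1 ⇒ K = (32/49, -25/49)
4. L lies on line YP with YL:LP = 5:(-1) ⇒ L = (-1/7, 8/7)
2·[PLK] = 6/49, 2·[LQP] = 1/7
[PLK]:[LQP] = 6/49:1/7 = 6/7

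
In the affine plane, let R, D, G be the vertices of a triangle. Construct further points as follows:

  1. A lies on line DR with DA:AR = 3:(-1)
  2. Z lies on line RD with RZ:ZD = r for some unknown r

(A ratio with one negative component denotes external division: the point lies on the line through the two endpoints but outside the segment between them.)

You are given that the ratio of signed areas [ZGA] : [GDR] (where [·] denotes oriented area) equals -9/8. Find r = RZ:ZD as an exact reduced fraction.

Assign R = (0, 0), D = (1, 0), G = (0, 1) — the answer is frame-independent, so this choice is without loss of generality.
1. A lies on line DR with DA:AR = 3:(-1) ⇒ A = (-1/2, 0)
2. With RZ:ZD = r, write λ = r/(r+1) so Z = R + λ·(D−R); Z is affine-linear in λ
Every point depending on Z is an affine combination of Z and λ-independent points, so each such coordinate is linear in λ; the λ² term in each signed area is a multiple of (D−R)×(D−R) = 0, so 2·[ZGA] and 2·[GDR] are each linear in λ. Evaluating at λ=0 and λ=1:
  2·[ZGA] = λ + 1/2,   2·[GDR] = -1
So [ZGA]:[GDR] = (λ + 1/2) / (-1). Setting this equal to -9/8:
  λ + 1/2 = -9/8·(-1)  ⇒  λ = 5/8
Then r = λ/(1−λ) = (5/8)/(3/8) = 5/3. Check: with r = 5/3, Z = (5/8, 0) and [ZGA]:[GDR] = -9/8 as required.

r = 5/3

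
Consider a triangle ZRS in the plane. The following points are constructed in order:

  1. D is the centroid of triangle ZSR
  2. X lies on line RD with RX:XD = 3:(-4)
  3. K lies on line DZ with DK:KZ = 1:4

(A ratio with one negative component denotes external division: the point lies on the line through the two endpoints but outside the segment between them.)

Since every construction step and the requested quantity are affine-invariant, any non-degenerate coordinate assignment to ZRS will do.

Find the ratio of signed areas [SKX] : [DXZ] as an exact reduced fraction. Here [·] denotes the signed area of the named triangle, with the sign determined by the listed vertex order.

[SKX]:[DXZ] = -5/4

Assign Z = (0, 0), R = (1, 0), S = (0, 1) — the answer is frame-independent, so this choice is without loss of generality.
1. D is the centroid of triangle ZSR ⇒ D = (1/3, 1/3)
2. X lies on line RD with RX:XD = 3:(-4) ⇒ X = (3, -1)
3. K lies on line DZ with DK:KZ = 1:4 ⇒ K = (4/15, 4/15)
2·[SKX] = 5/3, 2·[DXZ] = -4/3
[SKX]:[DXZ] = 5/3:-4/3 = -5/4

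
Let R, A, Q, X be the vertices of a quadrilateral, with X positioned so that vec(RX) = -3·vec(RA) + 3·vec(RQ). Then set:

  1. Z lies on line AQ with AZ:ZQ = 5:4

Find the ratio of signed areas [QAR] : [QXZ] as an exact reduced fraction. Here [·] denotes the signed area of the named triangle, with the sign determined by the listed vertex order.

Work in coordinates with R = (0, 0), A = (1, 0), Q = (0, 1), X = (-3, 3).
1. Z lies on line AQ with AZ:ZQ = 5:4 ⇒ Z = (4/9, 5/9)
2·[QAR] = -1, 2·[QXZ] = 4/9
[QAR]:[QXZ] = -1:4/9 = -9/4

[QAR]:[QXZ] = -9/4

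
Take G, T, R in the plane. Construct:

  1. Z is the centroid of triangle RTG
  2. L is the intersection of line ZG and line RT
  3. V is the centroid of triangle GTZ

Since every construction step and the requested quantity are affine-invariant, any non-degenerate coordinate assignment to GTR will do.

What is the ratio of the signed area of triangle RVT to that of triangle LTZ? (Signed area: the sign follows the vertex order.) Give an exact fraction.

[RVT]:[LTZ] = -8/3

Work in coordinates with G = (0, 0), T = (1, 0), R = (0, 1).
1. Z is the centroid of triangle RTG ⇒ Z = (1/3, 1/3)
2. L is the intersection of line ZG and line RT ⇒ L = (1/2, 1/2)
3. V is the centroid of triangle GTZ ⇒ V = (4/9, 1/9)
2·[RVT] = 4/9, 2·[LTZ] = -1/6
[RVT]:[LTZ] = 4/9:-1/6 = -8/3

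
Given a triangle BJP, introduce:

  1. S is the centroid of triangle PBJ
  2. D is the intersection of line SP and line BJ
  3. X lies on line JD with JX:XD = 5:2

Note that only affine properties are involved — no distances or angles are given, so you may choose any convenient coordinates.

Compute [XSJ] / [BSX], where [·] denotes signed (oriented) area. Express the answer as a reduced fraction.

[XSJ]:[BSX] = 5/9

Work in coordinates with B = (0, 0), J = (1, 0), P = (0, 1).
1. S is the centroid of triangle PBJ ⇒ S = (1/3, 1/3)
2. D is the intersection of line SP and line BJ ⇒ D = (1/2, 0)
3. X lies on line JD with JX:XD = 5:2 ⇒ X = (9/14, 0)
2·[XSJ] = -5/42, 2·[BSX] = -3/14
[XSJ]:[BSX] = -5/42:-3/14 = 5/9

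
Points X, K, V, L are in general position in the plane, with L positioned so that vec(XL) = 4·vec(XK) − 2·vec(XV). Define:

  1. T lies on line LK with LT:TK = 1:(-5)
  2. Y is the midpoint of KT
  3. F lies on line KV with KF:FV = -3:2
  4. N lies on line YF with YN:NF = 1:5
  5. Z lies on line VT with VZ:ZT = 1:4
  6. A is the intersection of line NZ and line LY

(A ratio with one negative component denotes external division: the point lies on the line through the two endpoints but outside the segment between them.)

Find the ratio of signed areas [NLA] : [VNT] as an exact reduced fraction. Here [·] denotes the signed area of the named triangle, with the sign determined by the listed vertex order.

[NLA]:[VNT] = -2/15

Assign X = (0, 0), K = (1, 0), V = (0, 1), L = (4, -2) — the answer is frame-independent, so this choice is without loss of generality.
1. T lies on line LK with LT:TK = 1:(-5) ⇒ T = (19/4, -5/2)
2. Y is the midpoint of KT ⇒ Y = (23/8, -5/4)
3. F lies on line KV with KF:FV = -3:2 ⇒ F = (-2, 3)
4. N lies on line YF with YN:NF = 1:5 ⇒ N = (33/16, -13/24)
5. Z lies on line VT with VZ:ZT = 1:4 ⇒ Z = (19/20, 3/10)
6. A is the intersection of line NZ and line LY ⇒ A = (47/12, -35/18)
2·[NLA] = -1/72, 2·[VNT] = 5/48
[NLA]:[VNT] = -1/72:5/48 = -2/15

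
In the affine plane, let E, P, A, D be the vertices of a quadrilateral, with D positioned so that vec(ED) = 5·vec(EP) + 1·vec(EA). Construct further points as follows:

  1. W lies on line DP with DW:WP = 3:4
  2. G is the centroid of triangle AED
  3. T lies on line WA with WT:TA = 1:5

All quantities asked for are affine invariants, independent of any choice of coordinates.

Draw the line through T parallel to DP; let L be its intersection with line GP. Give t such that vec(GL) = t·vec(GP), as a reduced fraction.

t = 7/12

Set E = (0, 0), P = (1, 0), A = (0, 1), D = (5, 1); any affine frame gives the same invariant.
1. W lies on line DP with DW:WP = 3:4 ⇒ W = (23/7, 4/7)
2. G is the centroid of triangle AED ⇒ G = (5/3, 2/3)
3. T lies on line WA with WT:TA = 1:5 ⇒ T = (115/42, 9/14)
through T parallel to DP: direction (-4, -1); meets GP at L = (23/18, 5/18)
L = G + t·(P−G) with t = 7/12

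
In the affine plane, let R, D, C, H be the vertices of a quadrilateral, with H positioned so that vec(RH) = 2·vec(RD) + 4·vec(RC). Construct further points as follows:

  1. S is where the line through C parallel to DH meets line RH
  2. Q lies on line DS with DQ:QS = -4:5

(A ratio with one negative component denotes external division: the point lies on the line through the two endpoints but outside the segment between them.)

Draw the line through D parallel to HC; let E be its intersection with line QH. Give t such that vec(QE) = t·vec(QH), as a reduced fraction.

t = 2/3

Choose coordinates R = (0, 0), D = (1, 0), C = (0, 1), H = (2, 4).
1. S is where the line through C parallel to DH meets line RH ⇒ S = (-1/2, -1)
2. Q lies on line DS with DQ:QS = -4:5 ⇒ Q = (7, 4)
through D parallel to HC: direction (-2, -3); meets QH at E = (11/3, 4)
E = Q + t·(H−Q) with t = 2/3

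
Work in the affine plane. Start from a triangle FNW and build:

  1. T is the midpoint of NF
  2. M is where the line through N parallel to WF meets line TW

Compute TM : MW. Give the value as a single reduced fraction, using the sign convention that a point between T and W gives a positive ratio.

TM:MW = -1/2

Choose coordinates F = (0, 0), N = (1, 0), W = (0, 1).
1. T is the midpoint of NF ⇒ T = (1/2, 0)
2. M is where the line through N parallel to WF meets line TW ⇒ M = (1, -1)
M = T + t·(W−T) with t = -1, so TM:MW = t:(1−t) = -1:2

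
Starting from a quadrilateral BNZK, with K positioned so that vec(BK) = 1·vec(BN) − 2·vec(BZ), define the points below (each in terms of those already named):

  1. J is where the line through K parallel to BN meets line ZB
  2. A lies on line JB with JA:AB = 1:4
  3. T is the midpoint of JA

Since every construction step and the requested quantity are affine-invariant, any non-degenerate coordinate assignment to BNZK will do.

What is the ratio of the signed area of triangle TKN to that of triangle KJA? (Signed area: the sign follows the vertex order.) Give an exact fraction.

Assign B = (0, 0), N = (1, 0), Z = (0, 1), K = (1, -2) — the answer is frame-independent, so this choice is without loss of generality.
1. J is where the line through K parallel to BN meets line ZB ⇒ J = (0, -2)
2. A lies on line JB with JA:AB = 1:4 ⇒ A = (0, -8/5)
3. T is the midpoint of JA ⇒ T = (0, -9/5)
2·[TKN] = 2, 2·[KJA] = -2/5
[TKN]:[KJA] = 2:-2/5 = -5

[TKN]:[KJA] = -5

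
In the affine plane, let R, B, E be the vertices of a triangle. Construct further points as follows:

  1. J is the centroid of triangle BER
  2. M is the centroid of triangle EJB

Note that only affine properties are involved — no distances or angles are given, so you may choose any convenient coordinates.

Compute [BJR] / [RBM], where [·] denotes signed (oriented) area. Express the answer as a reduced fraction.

Choose coordinates R = (0, 0), B = (1, 0), E = (0, 1).
1. J is the centroid of triangle BER ⇒ J = (1/3, 1/3)
2. M is the centroid of triangle EJB ⇒ M = (4/9, 4/9)
2·[BJR] = 1/3, 2·[RBM] = 4/9
[BJR]:[RBM] = 1/3:4/9 = 3/4

[BJR]:[RBM] = 3/4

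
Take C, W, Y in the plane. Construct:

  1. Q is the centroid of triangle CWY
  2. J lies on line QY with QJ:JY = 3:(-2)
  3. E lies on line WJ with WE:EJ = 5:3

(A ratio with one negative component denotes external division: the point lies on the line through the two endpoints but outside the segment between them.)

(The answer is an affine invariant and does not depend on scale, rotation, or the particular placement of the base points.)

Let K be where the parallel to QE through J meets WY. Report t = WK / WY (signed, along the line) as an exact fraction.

Work in coordinates with C = (0, 0), W = (1, 0), Y = (0, 1).
1. Q is the centroid of triangle CWY ⇒ Q = (1/3, 1/3)
2. J lies on line QY with QJ:JY = 3:(-2) ⇒ J = (-2/3, 7/3)
3. E lies on line WJ with WE:EJ = 5:3 ⇒ E = (-1/24, 35/24)
through J parallel to QE: direction (-3/8, 9/8); meets WY at K = (-1/3, 4/3)
K = W + t·(Y−W) with t = 4/3

t = 4/3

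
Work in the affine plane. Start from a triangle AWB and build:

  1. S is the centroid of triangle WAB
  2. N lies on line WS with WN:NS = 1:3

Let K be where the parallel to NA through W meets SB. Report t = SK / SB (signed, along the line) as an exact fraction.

Set A = (0, 0), W = (1, 0), B = (0, 1); any affine frame gives the same invariant.
1. S is the centroid of triangle WAB ⇒ S = (1/3, 1/3)
2. N lies on line WS with WN:NS = 1:3 ⇒ N = (5/6, 1/12)
through W parallel to NA: direction (-5/6, -1/12); meets SB at K = (11/21, -1/21)
K = S + t·(B−S) with t = -4/7

t = -4/7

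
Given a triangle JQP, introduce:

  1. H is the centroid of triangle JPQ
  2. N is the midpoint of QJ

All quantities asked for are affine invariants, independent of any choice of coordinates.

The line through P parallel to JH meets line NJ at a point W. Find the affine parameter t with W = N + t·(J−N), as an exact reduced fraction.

Choose coordinates J = (0, 0), Q = (1, 0), P = (0, 1).
1. H is the centroid of triangle JPQ ⇒ H = (1/3, 1/3)
2. N is the midpoint of QJ ⇒ N = (1/2, 0)
through P parallel to JH: direction (1/3, 1/3); meets NJ at W = (-1, 0)
W = N + t·(J−N) with t = 3

t = 3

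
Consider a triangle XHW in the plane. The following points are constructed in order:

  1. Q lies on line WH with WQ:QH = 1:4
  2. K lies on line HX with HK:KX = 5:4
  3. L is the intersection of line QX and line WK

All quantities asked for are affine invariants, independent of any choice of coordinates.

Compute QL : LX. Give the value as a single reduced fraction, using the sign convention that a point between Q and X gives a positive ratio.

Choose coordinates X = (0, 0), H = (1, 0), W = (0, 1).
1. Q lies on line WH with WQ:QH = 1:4 ⇒ Q = (1/5, 4/5)
2. K lies on line HX with HK:KX = 5:4 ⇒ K = (4/9, 0)
3. L is the intersection of line QX and line WK ⇒ L = (4/25, 16/25)
L = Q + t·(X−Q) with t = 1/5, so QL:LX = t:(1−t) = 1/5:4/5

QL:LX = 1/4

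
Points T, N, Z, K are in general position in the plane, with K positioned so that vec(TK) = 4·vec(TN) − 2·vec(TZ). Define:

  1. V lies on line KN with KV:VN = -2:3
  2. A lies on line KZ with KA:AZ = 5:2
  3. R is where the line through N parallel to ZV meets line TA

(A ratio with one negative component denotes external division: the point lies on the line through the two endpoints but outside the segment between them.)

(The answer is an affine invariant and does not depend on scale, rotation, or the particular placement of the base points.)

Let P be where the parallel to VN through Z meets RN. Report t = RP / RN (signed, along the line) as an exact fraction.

t = -65

Choose coordinates T = (0, 0), N = (1, 0), Z = (0, 1), K = (4, -2).
1. V lies on line KN with KV:VN = -2:3 ⇒ V = (10, -6)
2. A lies on line KZ with KA:AZ = 5:2 ⇒ A = (8/7, 1/7)
3. R is where the line through N parallel to ZV meets line TA ⇒ R = (28/33, 7/66)
through Z parallel to VN: direction (-9, 6); meets RN at P = (-9, 7)
P = R + t·(N−R) with t = -65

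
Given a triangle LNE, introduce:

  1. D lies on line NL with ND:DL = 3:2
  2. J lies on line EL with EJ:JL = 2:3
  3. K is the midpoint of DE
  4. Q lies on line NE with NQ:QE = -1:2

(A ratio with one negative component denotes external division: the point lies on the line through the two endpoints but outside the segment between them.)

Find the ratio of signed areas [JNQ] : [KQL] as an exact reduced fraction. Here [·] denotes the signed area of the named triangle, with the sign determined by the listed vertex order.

Choose coordinates L = (0, 0), N = (1, 0), E = (0, 1).
1. D lies on line NL with ND:DL = 3:2 ⇒ D = (2/5, 0)
2. J lies on line EL with EJ:JL = 2:3 ⇒ J = (0, 3/5)
3. K is the midpoint of DE ⇒ K = (1/5, 1/2)
4. Q lies on line NE with NQ:QE = -1:2 ⇒ Q = (2, -1)
2·[JNQ] = -2/5, 2·[KQL] = -6/5
[JNQ]:[KQL] = -2/5:-6/5 = 1/3

[JNQ]:[KQL] = 1/3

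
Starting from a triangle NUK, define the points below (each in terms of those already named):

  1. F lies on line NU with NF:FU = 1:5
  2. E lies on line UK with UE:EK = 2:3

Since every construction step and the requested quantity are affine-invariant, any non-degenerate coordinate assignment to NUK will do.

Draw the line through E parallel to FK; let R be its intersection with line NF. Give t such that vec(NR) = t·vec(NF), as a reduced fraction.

t = 4

Work in coordinates with N = (0, 0), U = (1, 0), K = (0, 1).
1. F lies on line NU with NF:FU = 1:5 ⇒ F = (1/6, 0)
2. E lies on line UK with UE:EK = 2:3 ⇒ E = (3/5, 2/5)
through E parallel to FK: direction (-1/6, 1); meets NF at R = (2/3, 0)
R = N + t·(F−N) with t = 4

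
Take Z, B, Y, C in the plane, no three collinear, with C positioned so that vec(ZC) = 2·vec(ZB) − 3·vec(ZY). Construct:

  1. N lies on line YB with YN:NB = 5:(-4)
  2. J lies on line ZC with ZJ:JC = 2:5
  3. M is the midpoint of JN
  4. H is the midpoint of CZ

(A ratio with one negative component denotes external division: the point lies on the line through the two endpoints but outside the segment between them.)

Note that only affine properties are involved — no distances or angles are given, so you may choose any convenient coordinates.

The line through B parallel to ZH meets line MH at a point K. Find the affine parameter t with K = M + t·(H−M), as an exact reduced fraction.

Work in coordinates with Z = (0, 0), B = (1, 0), Y = (0, 1), C = (2, -3).
1. N lies on line YB with YN:NB = 5:(-4) ⇒ N = (5, -4)
2. J lies on line ZC with ZJ:JC = 2:5 ⇒ J = (4/7, -6/7)
3. M is the midpoint of JN ⇒ M = (39/14, -17/7)
4. H is the midpoint of CZ ⇒ H = (1, -3/2)
through B parallel to ZH: direction (1, -3/2); meets MH at K = (124/49, -225/98)
K = M + t·(H−M) with t = 1/7

t = 1/7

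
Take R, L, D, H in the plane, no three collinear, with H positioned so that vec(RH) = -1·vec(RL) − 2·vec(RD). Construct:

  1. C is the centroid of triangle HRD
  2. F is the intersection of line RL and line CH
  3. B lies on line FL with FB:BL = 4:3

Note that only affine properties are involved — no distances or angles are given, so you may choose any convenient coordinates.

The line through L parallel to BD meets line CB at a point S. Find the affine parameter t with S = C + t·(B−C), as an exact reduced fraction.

Choose coordinates R = (0, 0), L = (1, 0), D = (0, 1), H = (-1, -2).
1. C is the centroid of triangle HRD ⇒ C = (-1/3, -1/3)
2. F is the intersection of line RL and line CH ⇒ F = (-1/5, 0)
3. B lies on line FL with FB:BL = 4:3 ⇒ B = (17/35, 0)
through L parallel to BD: direction (-17/35, 1); meets CB at S = (3299/3605, 18/103)
S = C + t·(B−C) with t = 157/103

t = 157/103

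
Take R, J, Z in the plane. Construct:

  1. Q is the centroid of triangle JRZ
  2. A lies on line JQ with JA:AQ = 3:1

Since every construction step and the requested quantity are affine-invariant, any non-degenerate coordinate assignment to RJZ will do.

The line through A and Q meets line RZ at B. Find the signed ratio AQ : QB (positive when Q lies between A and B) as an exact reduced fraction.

AQ:QB = 1/2

Set R = (0, 0), J = (1, 0), Z = (0, 1); any affine frame gives the same invariant.
1. Q is the centroid of triangle JRZ ⇒ Q = (1/3, 1/3)
2. A lies on line JQ with JA:AQ = 3:1 ⇒ A = (1/2, 1/4)
line AQ meets RZ at B = (0, 1/2)
Q = A + t·(B−A) with t = 1/3, so AQ:QB = 1/3:2/3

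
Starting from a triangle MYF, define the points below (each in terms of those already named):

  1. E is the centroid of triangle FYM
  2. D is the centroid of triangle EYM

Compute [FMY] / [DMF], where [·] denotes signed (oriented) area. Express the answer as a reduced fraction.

[FMY]:[DMF] = -9/4

Choose coordinates M = (0, 0), Y = (1, 0), F = (0, 1).
1. E is the centroid of triangle FYM ⇒ E = (1/3, 1/3)
2. D is the centroid of triangle EYM ⇒ D = (4/9, 1/9)
2·[FMY] = 1, 2·[DMF] = -4/9
[FMY]:[DMF] = 1:-4/9 = -9/4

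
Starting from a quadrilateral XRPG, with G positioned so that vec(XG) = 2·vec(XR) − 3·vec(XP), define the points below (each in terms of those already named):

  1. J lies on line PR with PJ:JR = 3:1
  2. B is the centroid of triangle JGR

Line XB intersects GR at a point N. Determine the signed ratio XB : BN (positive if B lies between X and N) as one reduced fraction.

Choose coordinates X = (0, 0), R = (1, 0), P = (0, 1), G = (2, -3).
1. J lies on line PR with PJ:JR = 3:1 ⇒ J = (3/4, 1/4)
2. B is the centroid of triangle JGR ⇒ B = (5/4, -11/12)
line XB meets GR at N = (45/34, -33/34)
B = X + t·(N−X) with t = 17/18, so XB:BN = 17/18:1/18

XB:BN = 17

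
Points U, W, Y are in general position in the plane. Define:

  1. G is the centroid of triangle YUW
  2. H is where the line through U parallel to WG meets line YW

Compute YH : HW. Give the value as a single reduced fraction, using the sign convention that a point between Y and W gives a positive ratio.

YH:HW = -2

Set U = (0, 0), W = (1, 0), Y = (0, 1); any affine frame gives the same invariant.
1. G is the centroid of triangle YUW ⇒ G = (1/3, 1/3)
2. H is where the line through U parallel to WG meets line YW ⇒ H = (2, -1)
H = Y + t·(W−Y) with t = 2, so YH:HW = t:(1−t) = 2:-1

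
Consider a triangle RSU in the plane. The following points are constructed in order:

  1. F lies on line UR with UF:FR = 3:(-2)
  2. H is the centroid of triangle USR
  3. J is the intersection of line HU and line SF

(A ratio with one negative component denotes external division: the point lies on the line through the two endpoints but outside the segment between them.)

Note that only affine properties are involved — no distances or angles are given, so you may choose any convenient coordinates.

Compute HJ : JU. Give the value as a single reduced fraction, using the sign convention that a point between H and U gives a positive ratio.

HJ:JU = -5/9

Set R = (0, 0), S = (1, 0), U = (0, 1); any affine frame gives the same invariant.
1. F lies on line UR with UF:FR = 3:(-2) ⇒ F = (0, -2)
2. H is the centroid of triangle USR ⇒ H = (1/3, 1/3)
3. J is the intersection of line HU and line SF ⇒ J = (3/4, -1/2)
J = H + t·(U−H) with t = -5/4, so HJ:JU = t:(1−t) = -5/4:9/4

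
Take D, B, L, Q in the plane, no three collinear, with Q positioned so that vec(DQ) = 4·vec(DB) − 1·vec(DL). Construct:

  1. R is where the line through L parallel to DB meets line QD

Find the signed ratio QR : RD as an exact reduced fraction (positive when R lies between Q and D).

QR:RD = -2

Choose coordinates D = (0, 0), B = (1, 0), L = (0, 1), Q = (4, -1).
1. R is where the line through L parallel to DB meets line QD ⇒ R = (-4, 1)
R = Q + t·(D−Q) with t = 2, so QR:RD = t:(1−t) = 2:-1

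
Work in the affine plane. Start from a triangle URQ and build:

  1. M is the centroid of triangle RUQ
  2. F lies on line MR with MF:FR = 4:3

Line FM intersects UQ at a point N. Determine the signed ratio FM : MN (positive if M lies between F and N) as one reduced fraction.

FM:MN = 8/7

Assign U = (0, 0), R = (1, 0), Q = (0, 1) — the answer is frame-independent, so this choice is without loss of generality.
1. M is the centroid of triangle RUQ ⇒ M = (1/3, 1/3)
2. F lies on line MR with MF:FR = 4:3 ⇒ F = (5/7, 1/7)
line FM meets UQ at N = (0, 1/2)
M = F + t·(N−F) with t = 8/15, so FM:MN = 8/15:7/15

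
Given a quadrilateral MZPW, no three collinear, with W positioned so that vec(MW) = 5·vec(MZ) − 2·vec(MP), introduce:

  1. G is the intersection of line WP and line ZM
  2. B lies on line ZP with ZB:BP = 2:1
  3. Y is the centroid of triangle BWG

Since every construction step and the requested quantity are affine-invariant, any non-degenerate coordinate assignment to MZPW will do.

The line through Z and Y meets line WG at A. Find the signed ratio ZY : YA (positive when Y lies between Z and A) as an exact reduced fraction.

ZY:YA = 8

Set M = (0, 0), Z = (1, 0), P = (0, 1), W = (5, -2); any affine frame gives the same invariant.
1. G is the intersection of line WP and line ZM ⇒ G = (5/3, 0)
2. B lies on line ZP with ZB:BP = 2:1 ⇒ B = (1/3, 2/3)
3. Y is the centroid of triangle BWG ⇒ Y = (7/3, -4/9)
line ZY meets WG at A = (5/2, -1/2)
Y = Z + t·(A−Z) with t = 8/9, so ZY:YA = 8/9:1/9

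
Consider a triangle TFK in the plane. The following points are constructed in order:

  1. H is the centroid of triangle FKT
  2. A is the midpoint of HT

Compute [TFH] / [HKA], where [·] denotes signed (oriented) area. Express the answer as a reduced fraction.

[TFH]:[HKA] = 2

Work in coordinates with T = (0, 0), F = (1, 0), K = (0, 1).
1. H is the centroid of triangle FKT ⇒ H = (1/3, 1/3)
2. A is the midpoint of HT ⇒ A = (1/6, 1/6)
2·[TFH] = 1/3, 2·[HKA] = 1/6
[TFH]:[HKA] = 1/3:1/6 = 2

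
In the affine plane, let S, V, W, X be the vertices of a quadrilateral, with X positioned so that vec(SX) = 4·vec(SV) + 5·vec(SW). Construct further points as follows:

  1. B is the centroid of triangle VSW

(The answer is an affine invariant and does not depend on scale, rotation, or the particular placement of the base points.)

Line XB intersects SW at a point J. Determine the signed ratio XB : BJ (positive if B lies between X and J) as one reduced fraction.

XB:BJ = 11

Choose coordinates S = (0, 0), V = (1, 0), W = (0, 1), X = (4, 5).
1. B is the centroid of triangle VSW ⇒ B = (1/3, 1/3)
line XB meets SW at J = (0, -1/11)
B = X + t·(J−X) with t = 11/12, so XB:BJ = 11/12:1/12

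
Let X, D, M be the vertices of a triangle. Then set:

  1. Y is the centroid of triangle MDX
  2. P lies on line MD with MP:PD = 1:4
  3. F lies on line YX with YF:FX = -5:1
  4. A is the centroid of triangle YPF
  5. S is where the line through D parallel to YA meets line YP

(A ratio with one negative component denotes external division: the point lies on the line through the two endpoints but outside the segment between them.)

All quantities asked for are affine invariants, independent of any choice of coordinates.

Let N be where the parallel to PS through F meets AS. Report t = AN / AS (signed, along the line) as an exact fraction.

Assign X = (0, 0), D = (1, 0), M = (0, 1) — the answer is frame-independent, so this choice is without loss of generality.
1. Y is the centroid of triangle MDX ⇒ Y = (1/3, 1/3)
2. P lies on line MD with MP:PD = 1:4 ⇒ P = (1/5, 4/5)
3. F lies on line YX with YF:FX = -5:1 ⇒ F = (-1/12, -1/12)
4. A is the centroid of triangle YPF ⇒ A = (3/20, 7/20)
5. S is where the line through D parallel to YA meets line YP ⇒ S = (31/75, 4/75)
through F parallel to PS: direction (16/75, -56/75); meets AS at N = (-113/300, 283/300)
N = A + t·(S−A) with t = -2

t = -2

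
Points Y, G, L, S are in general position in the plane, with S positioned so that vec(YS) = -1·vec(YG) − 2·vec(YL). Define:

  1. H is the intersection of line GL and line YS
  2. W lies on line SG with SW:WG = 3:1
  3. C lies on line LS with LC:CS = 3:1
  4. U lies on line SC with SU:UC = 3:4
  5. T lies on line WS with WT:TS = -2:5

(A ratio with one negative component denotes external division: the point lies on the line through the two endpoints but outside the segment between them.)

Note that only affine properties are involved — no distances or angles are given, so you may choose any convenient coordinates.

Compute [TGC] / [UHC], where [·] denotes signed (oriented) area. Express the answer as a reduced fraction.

Work in coordinates with Y = (0, 0), G = (1, 0), L = (0, 1), S = (-1, -2).
1. H is the intersection of line GL and line YS ⇒ H = (1/3, 2/3)
2. W lies on line SG with SW:WG = 3:1 ⇒ W = (1/2, -1/2)
3. C lies on line LS with LC:CS = 3:1 ⇒ C = (-3/4, -5/4)
4. U lies on line SC with SU:UC = 3:4 ⇒ U = (-25/28, -47/28)
5. T lies on line WS with WT:TS = -2:5 ⇒ T = (3/2, 1/2)
2·[TGC] = -1/4, 2·[UHC] = 4/21
[TGC]:[UHC] = -1/4:4/21 = -21/16

[TGC]:[UHC] = -21/16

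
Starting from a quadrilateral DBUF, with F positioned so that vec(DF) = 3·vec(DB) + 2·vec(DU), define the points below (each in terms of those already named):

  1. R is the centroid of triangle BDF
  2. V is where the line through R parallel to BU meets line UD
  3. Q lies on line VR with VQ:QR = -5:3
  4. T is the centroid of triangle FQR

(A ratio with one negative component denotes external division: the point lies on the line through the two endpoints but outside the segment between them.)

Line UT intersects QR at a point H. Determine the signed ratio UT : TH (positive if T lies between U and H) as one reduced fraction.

Choose coordinates D = (0, 0), B = (1, 0), U = (0, 1), F = (3, 2).
1. R is the centroid of triangle BDF ⇒ R = (4/3, 2/3)
2. V is where the line through R parallel to BU meets line UD ⇒ V = (0, 2)
3. Q lies on line VR with VQ:QR = -5:3 ⇒ Q = (10/3, -4/3)
4. T is the centroid of triangle FQR ⇒ T = (23/9, 4/9)
line UT meets QR at H = (23/18, 13/18)
T = U + t·(H−U) with t = 2, so UT:TH = 2:-1

UT:TH = -2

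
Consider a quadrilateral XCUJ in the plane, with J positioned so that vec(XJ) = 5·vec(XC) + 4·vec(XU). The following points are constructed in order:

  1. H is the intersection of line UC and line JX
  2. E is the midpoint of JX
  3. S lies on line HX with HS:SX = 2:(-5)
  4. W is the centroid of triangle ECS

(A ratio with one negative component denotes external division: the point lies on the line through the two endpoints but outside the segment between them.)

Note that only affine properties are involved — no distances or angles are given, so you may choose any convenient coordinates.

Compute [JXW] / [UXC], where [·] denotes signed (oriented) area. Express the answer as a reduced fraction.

Work in coordinates with X = (0, 0), C = (1, 0), U = (0, 1), J = (5, 4).
1. H is the intersection of line UC and line JX ⇒ H = (5/9, 4/9)
2. E is the midpoint of JX ⇒ E = (5/2, 2)
3. S lies on line HX with HS:SX = 2:(-5) ⇒ S = (25/27, 20/27)
4. W is the centroid of triangle ECS ⇒ W = (239/162, 74/81)
2·[JXW] = 4/3, 2·[UXC] = 1
[JXW]:[UXC] = 4/3:1 = 4/3

[JXW]:[UXC] = 4/3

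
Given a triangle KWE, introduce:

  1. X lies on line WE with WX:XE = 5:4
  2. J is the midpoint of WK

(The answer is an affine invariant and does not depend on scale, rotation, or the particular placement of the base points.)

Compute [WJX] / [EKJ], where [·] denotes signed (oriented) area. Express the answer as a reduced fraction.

[WJX]:[EKJ] = -5/9

Set K = (0, 0), W = (1, 0), E = (0, 1); any affine frame gives the same invariant.
1. X lies on line WE with WX:XE = 5:4 ⇒ X = (4/9, 5/9)
2. J is the midpoint of WK ⇒ J = (1/2, 0)
2·[WJX] = -5/18, 2·[EKJ] = 1/2
[WJX]:[EKJ] = -5/18:1/2 = -5/9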